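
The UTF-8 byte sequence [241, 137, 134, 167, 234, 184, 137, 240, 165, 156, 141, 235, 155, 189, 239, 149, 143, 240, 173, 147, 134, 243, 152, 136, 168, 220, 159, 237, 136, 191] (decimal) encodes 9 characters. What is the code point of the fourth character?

Offset 0: leading byte 0xF1 = 11110001 → 4-byte char #1 = F1 89 86 A7.
Offset 4: leading byte 0xEA = 11101010 → 3-byte char #2 = EA B8 89.
Offset 7: leading byte 0xF0 = 11110000 → 4-byte char #3 = F0 A5 9C 8D.
Offset 11: leading byte 0xEB = 11101011 → 3-byte char #4 = EB 9B BD.
Leading byte 0xEB = 11101011 matches 1110xxxx → 3-byte sequence.
Byte 1: 0xEB = 11101011, payload 1011 (4 bits).
Byte 2: 0x9B = 10011011 (10xxxxxx ✓), payload 011011.
Byte 3: 0xBD = 10111101 (10xxxxxx ✓), payload 111101.
Concatenate: 1011011011111101 = 0xB6FD (16 bits → U+B6FD).

U+B6FD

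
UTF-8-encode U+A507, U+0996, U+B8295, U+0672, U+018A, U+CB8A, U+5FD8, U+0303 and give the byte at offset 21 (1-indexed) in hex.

0xCC

1-indexed offset 21 is 0-indexed offset 20.
U+A507 → 3-byte form EA 94 87 at offsets 0–2.
U+0996 → 3-byte form E0 A6 96 at offsets 3–5.
U+B8295 → 4-byte form F2 B8 8A 95 at offsets 6–9.
U+0672 → 2-byte form D9 B2 at offsets 10–11.
U+018A → 2-byte form C6 8A at offsets 12–13.
U+CB8A → 3-byte form EC AE 8A at offsets 14–16.
U+5FD8 → 3-byte form E5 BF 98 at offsets 17–19.
U+0303 → 2-byte form CC 83 at offsets 20–21.
Offset 20 falls in char 8's range; it's byte 1 of CC 83 = 0xCC.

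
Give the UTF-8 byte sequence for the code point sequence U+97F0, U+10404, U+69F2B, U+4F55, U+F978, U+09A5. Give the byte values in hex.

E9 9F B0 F0 90 90 84 F1 A9 BC AB E4 BD 95 EF A5 B8 E0 A6 A5

U+97F0: 3-byte form → E9 9F B0.
U+10404: 4-byte form → F0 90 90 84.
U+69F2B: 4-byte form → F1 A9 BC AB.
U+4F55: 3-byte form → E4 BD 95.
U+F978: 3-byte form → EF A5 B8.
U+09A5: 3-byte form → E0 A6 A5.
Concatenated (20 bytes): E9 9F B0 F0 90 90 84 F1 A9 BC AB E4 BD 95 EF A5 B8 E0 A6 A5.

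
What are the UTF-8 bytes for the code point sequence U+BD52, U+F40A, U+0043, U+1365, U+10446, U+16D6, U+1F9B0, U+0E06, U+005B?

U+BD52: 3-byte form → EB B5 92.
U+F40A: 3-byte form → EF 90 8A.
U+0043: 1-byte form → 43.
U+1365: 3-byte form → E1 8D A5.
U+10446: 4-byte form → F0 90 91 86.
U+16D6: 3-byte form → E1 9B 96.
U+1F9B0: 4-byte form → F0 9F A6 B0.
U+0E06: 3-byte form → E0 B8 86.
U+005B: 1-byte form → 5B.
Concatenated (25 bytes): EB B5 92 EF 90 8A 43 E1 8D A5 F0 90 91 86 E1 9B 96 F0 9F A6 B0 E0 B8 86 5B.

EB B5 92 EF 90 8A 43 E1 8D A5 F0 90 91 86 E1 9B 96 F0 9F A6 B0 E0 B8 86 5B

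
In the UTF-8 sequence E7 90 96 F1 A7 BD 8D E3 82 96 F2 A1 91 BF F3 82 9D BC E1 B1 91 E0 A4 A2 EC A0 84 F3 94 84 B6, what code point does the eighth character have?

U+C804

Offset 0: leading byte 0xE7 = 11100111 → 3-byte char #1 = E7 90 96.
Offset 3: leading byte 0xF1 = 11110001 → 4-byte char #2 = F1 A7 BD 8D.
Offset 7: leading byte 0xE3 = 11100011 → 3-byte char #3 = E3 82 96.
Offset 10: leading byte 0xF2 = 11110010 → 4-byte char #4 = F2 A1 91 BF.
Offset 14: leading byte 0xF3 = 11110011 → 4-byte char #5 = F3 82 9D BC.
Offset 18: leading byte 0xE1 = 11100001 → 3-byte char #6 = E1 B1 91.
Offset 21: leading byte 0xE0 = 11100000 → 3-byte char #7 = E0 A4 A2.
Offset 24: leading byte 0xEC = 11101100 → 3-byte char #8 = EC A0 84.
Leading byte 0xEC = 11101100 matches 1110xxxx → 3-byte sequence.
Byte 1: 0xEC = 11101100, payload 1100 (4 bits).
Byte 2: 0xA0 = 10100000 (10xxxxxx ✓), payload 100000.
Byte 3: 0x84 = 10000100 (10xxxxxx ✓), payload 000100.
Concatenate: 1100100000000100 = 0xC804 (16 bits → U+C804).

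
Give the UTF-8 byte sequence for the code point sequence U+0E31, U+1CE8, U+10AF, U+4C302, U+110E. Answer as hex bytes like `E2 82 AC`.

E0 B8 B1 E1 B3 A8 E1 82 AF F1 8C 8C 82 E1 84 8E

U+0E31: 3-byte form → E0 B8 B1.
U+1CE8: 3-byte form → E1 B3 A8.
U+10AF: 3-byte form → E1 82 AF.
U+4C302: 4-byte form → F1 8C 8C 82.
U+110E: 3-byte form → E1 84 8E.
Concatenated (16 bytes): E0 B8 B1 E1 B3 A8 E1 82 AF F1 8C 8C 82 E1 84 8E.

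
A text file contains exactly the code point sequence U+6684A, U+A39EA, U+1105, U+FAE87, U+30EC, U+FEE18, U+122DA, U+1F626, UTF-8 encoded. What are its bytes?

U+6684A: 4-byte form → F1 A6 A1 8A.
U+A39EA: 4-byte form → F2 A3 A7 AA.
U+1105: 3-byte form → E1 84 85.
U+FAE87: 4-byte form → F3 BA BA 87.
U+30EC: 3-byte form → E3 83 AC.
U+FEE18: 4-byte form → F3 BE B8 98.
U+122DA: 4-byte form → F0 92 8B 9A.
U+1F626: 4-byte form → F0 9F 98 A6.
Concatenated (30 bytes): F1 A6 A1 8A F2 A3 A7 AA E1 84 85 F3 BA BA 87 E3 83 AC F3 BE B8 98 F0 92 8B 9A F0 9F 98 A6.

F1 A6 A1 8A F2 A3 A7 AA E1 84 85 F3 BA BA 87 E3 83 AC F3 BE B8 98 F0 92 8B 9A F0 9F 98 A6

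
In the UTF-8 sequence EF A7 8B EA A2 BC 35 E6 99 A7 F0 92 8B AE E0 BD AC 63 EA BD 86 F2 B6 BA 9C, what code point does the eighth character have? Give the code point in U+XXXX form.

Offset 0: leading byte 0xEF = 11101111 → 3-byte char #1 = EF A7 8B.
Offset 3: leading byte 0xEA = 11101010 → 3-byte char #2 = EA A2 BC.
Offset 6: leading byte 0x35 = 00110101 → 1-byte char #3 = 35.
Offset 7: leading byte 0xE6 = 11100110 → 3-byte char #4 = E6 99 A7.
Offset 10: leading byte 0xF0 = 11110000 → 4-byte char #5 = F0 92 8B AE.
Offset 14: leading byte 0xE0 = 11100000 → 3-byte char #6 = E0 BD AC.
Offset 17: leading byte 0x63 = 01100011 → 1-byte char #7 = 63.
Offset 18: leading byte 0xEA = 11101010 → 3-byte char #8 = EA BD 86.
Leading byte 0xEA = 11101010 matches 1110xxxx → 3-byte sequence.
Byte 1: 0xEA = 11101010, payload 1010 (4 bits).
Byte 2: 0xBD = 10111101 (10xxxxxx ✓), payload 111101.
Byte 3: 0x86 = 10000110 (10xxxxxx ✓), payload 000110.
Concatenate: 1010111101000110 = 0xAF46 (16 bits → U+AF46).

U+AF46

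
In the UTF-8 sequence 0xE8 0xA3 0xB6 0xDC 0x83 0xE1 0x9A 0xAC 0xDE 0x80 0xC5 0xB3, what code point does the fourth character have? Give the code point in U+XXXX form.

Offset 0: leading byte 0xE8 = 11101000 → 3-byte char #1 = E8 A3 B6.
Offset 3: leading byte 0xDC = 11011100 → 2-byte char #2 = DC 83.
Offset 5: leading byte 0xE1 = 11100001 → 3-byte char #3 = E1 9A AC.
Offset 8: leading byte 0xDE = 11011110 → 2-byte char #4 = DE 80.
Leading byte 0xDE = 11011110 matches 110xxxxx → 2-byte sequence.
Byte 1: 0xDE = 11011110, payload 11110 (5 bits).
Byte 2: 0x80 = 10000000 (10xxxxxx ✓), payload 000000.
Concatenate: 11110000000 = 0x780 (11 bits → U+0780).

U+0780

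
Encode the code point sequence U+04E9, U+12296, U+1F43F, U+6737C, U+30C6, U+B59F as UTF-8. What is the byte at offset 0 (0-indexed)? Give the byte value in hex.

0xD3

U+04E9 → 2-byte form D3 A9 at offsets 0–1.
Offset 0 falls in char 1's range; it's byte 1 of D3 A9 = 0xD3.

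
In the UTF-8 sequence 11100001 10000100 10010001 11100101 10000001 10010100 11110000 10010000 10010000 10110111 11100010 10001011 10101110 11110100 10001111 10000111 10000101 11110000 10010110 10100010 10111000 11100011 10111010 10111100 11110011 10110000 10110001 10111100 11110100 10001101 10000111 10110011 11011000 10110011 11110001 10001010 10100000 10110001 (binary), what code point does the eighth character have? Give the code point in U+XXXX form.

Offset 0: leading byte 0xE1 = 11100001 → 3-byte char #1 = E1 84 91.
Offset 3: leading byte 0xE5 = 11100101 → 3-byte char #2 = E5 81 94.
Offset 6: leading byte 0xF0 = 11110000 → 4-byte char #3 = F0 90 90 B7.
Offset 10: leading byte 0xE2 = 11100010 → 3-byte char #4 = E2 8B AE.
Offset 13: leading byte 0xF4 = 11110100 → 4-byte char #5 = F4 8F 87 85.
Offset 17: leading byte 0xF0 = 11110000 → 4-byte char #6 = F0 96 A2 B8.
Offset 21: leading byte 0xE3 = 11100011 → 3-byte char #7 = E3 BA BC.
Offset 24: leading byte 0xF3 = 11110011 → 4-byte char #8 = F3 B0 B1 BC.
Leading byte 0xF3 = 11110011 matches 11110xxx → 4-byte sequence.
Byte 1: 0xF3 = 11110011, payload 011 (3 bits).
Byte 2: 0xB0 = 10110000 (10xxxxxx ✓), payload 110000.
Byte 3: 0xB1 = 10110001 (10xxxxxx ✓), payload 110001.
Byte 4: 0xBC = 10111100 (10xxxxxx ✓), payload 111100.
Concatenate: 011110000110001111100 = 0xF0C7C (21 bits → U+F0C7C).

U+F0C7C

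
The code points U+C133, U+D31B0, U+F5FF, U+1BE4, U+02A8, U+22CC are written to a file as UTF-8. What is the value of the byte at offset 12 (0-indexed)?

0xA4

U+C133 → 3-byte form EC 84 B3 at offsets 0–2.
U+D31B0 → 4-byte form F3 93 86 B0 at offsets 3–6.
U+F5FF → 3-byte form EF 97 BF at offsets 7–9.
U+1BE4 → 3-byte form E1 AF A4 at offsets 10–12.
Offset 12 falls in char 4's range; it's byte 3 of E1 AF A4 = 0xA4.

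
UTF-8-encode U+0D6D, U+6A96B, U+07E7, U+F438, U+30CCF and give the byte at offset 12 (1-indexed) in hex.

1-indexed offset 12 is 0-indexed offset 11.
U+0D6D → 3-byte form E0 B5 AD at offsets 0–2.
U+6A96B → 4-byte form F1 AA A5 AB at offsets 3–6.
U+07E7 → 2-byte form DF A7 at offsets 7–8.
U+F438 → 3-byte form EF 90 B8 at offsets 9–11.
Offset 11 falls in char 4's range; it's byte 3 of EF 90 B8 = 0xB8.

0xB8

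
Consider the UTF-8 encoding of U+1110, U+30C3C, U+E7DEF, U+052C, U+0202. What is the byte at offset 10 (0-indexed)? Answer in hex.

0xAF

U+1110 → 3-byte form E1 84 90 at offsets 0–2.
U+30C3C → 4-byte form F0 B0 B0 BC at offsets 3–6.
U+E7DEF → 4-byte form F3 A7 B7 AF at offsets 7–10.
Offset 10 falls in char 3's range; it's byte 4 of F3 A7 B7 AF = 0xAF.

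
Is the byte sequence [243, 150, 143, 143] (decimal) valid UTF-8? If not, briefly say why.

valid

Leading byte 0xF3 = 11110011 → 4-byte form.
Continuation bytes 0x96=10010110, 0x8F=10001111, 0x8F=10001111 all match 10xxxxxx.
Decoded value 0xD63CF is ≥ 0x10000 (shortest form) and not a surrogate.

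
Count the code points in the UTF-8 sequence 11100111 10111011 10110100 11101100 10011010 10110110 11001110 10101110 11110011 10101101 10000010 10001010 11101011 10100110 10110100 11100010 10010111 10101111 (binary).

Byte at offset 0: 0xE7 = 11100111 → 3-byte char (#1). Advance 3.
Byte at offset 3: 0xEC = 11101100 → 3-byte char (#2). Advance 3.
Byte at offset 6: 0xCE = 11001110 → 2-byte char (#3). Advance 2.
Byte at offset 8: 0xF3 = 11110011 → 4-byte char (#4). Advance 4.
Byte at offset 12: 0xEB = 11101011 → 3-byte char (#5). Advance 3.
Byte at offset 15: 0xE2 = 11100010 → 3-byte char (#6). Advance 3.
Reached end at offset 18 after 6 code points.

6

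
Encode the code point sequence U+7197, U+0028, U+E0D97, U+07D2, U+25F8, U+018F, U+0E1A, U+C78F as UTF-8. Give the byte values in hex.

U+7197: 3-byte form → E7 86 97.
U+0028: 1-byte form → 28.
U+E0D97: 4-byte form → F3 A0 B6 97.
U+07D2: 2-byte form → DF 92.
U+25F8: 3-byte form → E2 97 B8.
U+018F: 2-byte form → C6 8F.
U+0E1A: 3-byte form → E0 B8 9A.
U+C78F: 3-byte form → EC 9E 8F.
Concatenated (21 bytes): E7 86 97 28 F3 A0 B6 97 DF 92 E2 97 B8 C6 8F E0 B8 9A EC 9E 8F.

E7 86 97 28 F3 A0 B6 97 DF 92 E2 97 B8 C6 8F E0 B8 9A EC 9E 8F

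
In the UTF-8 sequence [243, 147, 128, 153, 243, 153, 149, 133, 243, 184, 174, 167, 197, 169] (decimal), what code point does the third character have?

U+F8BA7

Offset 0: leading byte 0xF3 = 11110011 → 4-byte char #1 = F3 93 80 99.
Offset 4: leading byte 0xF3 = 11110011 → 4-byte char #2 = F3 99 95 85.
Offset 8: leading byte 0xF3 = 11110011 → 4-byte char #3 = F3 B8 AE A7.
Leading byte 0xF3 = 11110011 matches 11110xxx → 4-byte sequence.
Byte 1: 0xF3 = 11110011, payload 011 (3 bits).
Byte 2: 0xB8 = 10111000 (10xxxxxx ✓), payload 111000.
Byte 3: 0xAE = 10101110 (10xxxxxx ✓), payload 101110.
Byte 4: 0xA7 = 10100111 (10xxxxxx ✓), payload 100111.
Concatenate: 011111000101110100111 = 0xF8BA7 (21 bits → U+F8BA7).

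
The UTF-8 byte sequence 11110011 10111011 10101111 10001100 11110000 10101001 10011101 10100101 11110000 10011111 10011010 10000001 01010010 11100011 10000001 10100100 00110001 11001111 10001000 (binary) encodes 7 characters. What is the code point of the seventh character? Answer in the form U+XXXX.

U+03C8

Offset 0: leading byte 0xF3 = 11110011 → 4-byte char #1 = F3 BB AF 8C.
Offset 4: leading byte 0xF0 = 11110000 → 4-byte char #2 = F0 A9 9D A5.
Offset 8: leading byte 0xF0 = 11110000 → 4-byte char #3 = F0 9F 9A 81.
Offset 12: leading byte 0x52 = 01010010 → 1-byte char #4 = 52.
Offset 13: leading byte 0xE3 = 11100011 → 3-byte char #5 = E3 81 A4.
Offset 16: leading byte 0x31 = 00110001 → 1-byte char #6 = 31.
Offset 17: leading byte 0xCF = 11001111 → 2-byte char #7 = CF 88.
Leading byte 0xCF = 11001111 matches 110xxxxx → 2-byte sequence.
Byte 1: 0xCF = 11001111, payload 01111 (5 bits).
Byte 2: 0x88 = 10001000 (10xxxxxx ✓), payload 001000.
Concatenate: 01111001000 = 0x3C8 (11 bits → U+03C8).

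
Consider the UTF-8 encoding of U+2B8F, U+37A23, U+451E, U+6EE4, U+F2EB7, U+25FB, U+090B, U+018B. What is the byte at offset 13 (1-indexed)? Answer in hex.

0xA4

1-indexed offset 13 is 0-indexed offset 12.
U+2B8F → 3-byte form E2 AE 8F at offsets 0–2.
U+37A23 → 4-byte form F0 B7 A8 A3 at offsets 3–6.
U+451E → 3-byte form E4 94 9E at offsets 7–9.
U+6EE4 → 3-byte form E6 BB A4 at offsets 10–12.
Offset 12 falls in char 4's range; it's byte 3 of E6 BB A4 = 0xA4.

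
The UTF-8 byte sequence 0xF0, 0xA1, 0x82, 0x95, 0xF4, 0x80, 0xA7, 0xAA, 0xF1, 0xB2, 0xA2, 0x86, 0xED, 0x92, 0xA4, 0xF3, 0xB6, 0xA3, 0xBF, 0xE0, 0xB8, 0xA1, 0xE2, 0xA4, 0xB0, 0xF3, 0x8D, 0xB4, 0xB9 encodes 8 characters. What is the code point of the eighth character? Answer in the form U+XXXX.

Offset 0: leading byte 0xF0 = 11110000 → 4-byte char #1 = F0 A1 82 95.
Offset 4: leading byte 0xF4 = 11110100 → 4-byte char #2 = F4 80 A7 AA.
Offset 8: leading byte 0xF1 = 11110001 → 4-byte char #3 = F1 B2 A2 86.
Offset 12: leading byte 0xED = 11101101 → 3-byte char #4 = ED 92 A4.
Offset 15: leading byte 0xF3 = 11110011 → 4-byte char #5 = F3 B6 A3 BF.
Offset 19: leading byte 0xE0 = 11100000 → 3-byte char #6 = E0 B8 A1.
Offset 22: leading byte 0xE2 = 11100010 → 3-byte char #7 = E2 A4 B0.
Offset 25: leading byte 0xF3 = 11110011 → 4-byte char #8 = F3 8D B4 B9.
Leading byte 0xF3 = 11110011 matches 11110xxx → 4-byte sequence.
Byte 1: 0xF3 = 11110011, payload 011 (3 bits).
Byte 2: 0x8D = 10001101 (10xxxxxx ✓), payload 001101.
Byte 3: 0xB4 = 10110100 (10xxxxxx ✓), payload 110100.
Byte 4: 0xB9 = 10111001 (10xxxxxx ✓), payload 111001.
Concatenate: 011001101110100111001 = 0xCDD39 (21 bits → U+CDD39).

U+CDD39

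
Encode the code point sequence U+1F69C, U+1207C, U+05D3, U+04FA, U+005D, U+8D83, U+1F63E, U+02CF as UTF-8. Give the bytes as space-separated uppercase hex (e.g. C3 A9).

F0 9F 9A 9C F0 92 81 BC D7 93 D3 BA 5D E8 B6 83 F0 9F 98 BE CB 8F

U+1F69C: 4-byte form → F0 9F 9A 9C.
U+1207C: 4-byte form → F0 92 81 BC.
U+05D3: 2-byte form → D7 93.
U+04FA: 2-byte form → D3 BA.
U+005D: 1-byte form → 5D.
U+8D83: 3-byte form → E8 B6 83.
U+1F63E: 4-byte form → F0 9F 98 BE.
U+02CF: 2-byte form → CB 8F.
Concatenated (22 bytes): F0 9F 9A 9C F0 92 81 BC D7 93 D3 BA 5D E8 B6 83 F0 9F 98 BE CB 8F.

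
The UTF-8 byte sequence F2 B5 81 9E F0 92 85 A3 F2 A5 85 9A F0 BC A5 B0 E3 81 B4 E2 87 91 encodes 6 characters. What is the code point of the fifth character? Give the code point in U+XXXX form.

U+3074

Offset 0: leading byte 0xF2 = 11110010 → 4-byte char #1 = F2 B5 81 9E.
Offset 4: leading byte 0xF0 = 11110000 → 4-byte char #2 = F0 92 85 A3.
Offset 8: leading byte 0xF2 = 11110010 → 4-byte char #3 = F2 A5 85 9A.
Offset 12: leading byte 0xF0 = 11110000 → 4-byte char #4 = F0 BC A5 B0.
Offset 16: leading byte 0xE3 = 11100011 → 3-byte char #5 = E3 81 B4.
Leading byte 0xE3 = 11100011 matches 1110xxxx → 3-byte sequence.
Byte 1: 0xE3 = 11100011, payload 0011 (4 bits).
Byte 2: 0x81 = 10000001 (10xxxxxx ✓), payload 000001.
Byte 3: 0xB4 = 10110100 (10xxxxxx ✓), payload 110100.
Concatenate: 0011000001110100 = 0x3074 (16 bits → U+3074).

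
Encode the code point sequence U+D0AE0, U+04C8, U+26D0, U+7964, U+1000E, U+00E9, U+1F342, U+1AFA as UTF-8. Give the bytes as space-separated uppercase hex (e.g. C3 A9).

U+D0AE0: 4-byte form → F3 90 AB A0.
U+04C8: 2-byte form → D3 88.
U+26D0: 3-byte form → E2 9B 90.
U+7964: 3-byte form → E7 A5 A4.
U+1000E: 4-byte form → F0 90 80 8E.
U+00E9: 2-byte form → C3 A9.
U+1F342: 4-byte form → F0 9F 8D 82.
U+1AFA: 3-byte form → E1 AB BA.
Concatenated (25 bytes): F3 90 AB A0 D3 88 E2 9B 90 E7 A5 A4 F0 90 80 8E C3 A9 F0 9F 8D 82 E1 AB BA.

F3 90 AB A0 D3 88 E2 9B 90 E7 A5 A4 F0 90 80 8E C3 A9 F0 9F 8D 82 E1 AB BA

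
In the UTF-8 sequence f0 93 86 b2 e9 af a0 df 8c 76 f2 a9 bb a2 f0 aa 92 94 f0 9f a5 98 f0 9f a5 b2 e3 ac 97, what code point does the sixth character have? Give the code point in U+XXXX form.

U+2A494

Offset 0: leading byte 0xF0 = 11110000 → 4-byte char #1 = F0 93 86 B2.
Offset 4: leading byte 0xE9 = 11101001 → 3-byte char #2 = E9 AF A0.
Offset 7: leading byte 0xDF = 11011111 → 2-byte char #3 = DF 8C.
Offset 9: leading byte 0x76 = 01110110 → 1-byte char #4 = 76.
Offset 10: leading byte 0xF2 = 11110010 → 4-byte char #5 = F2 A9 BB A2.
Offset 14: leading byte 0xF0 = 11110000 → 4-byte char #6 = F0 AA 92 94.
Leading byte 0xF0 = 11110000 matches 11110xxx → 4-byte sequence.
Byte 1: 0xF0 = 11110000, payload 000 (3 bits).
Byte 2: 0xAA = 10101010 (10xxxxxx ✓), payload 101010.
Byte 3: 0x92 = 10010010 (10xxxxxx ✓), payload 010010.
Byte 4: 0x94 = 10010100 (10xxxxxx ✓), payload 010100.
Concatenate: 000101010010010010100 = 0x2A494 (21 bits → U+2A494).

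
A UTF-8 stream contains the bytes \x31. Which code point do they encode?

U+0031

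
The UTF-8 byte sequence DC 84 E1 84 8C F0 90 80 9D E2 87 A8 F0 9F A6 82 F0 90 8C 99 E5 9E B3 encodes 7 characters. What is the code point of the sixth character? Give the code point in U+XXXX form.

U+10319

Offset 0: leading byte 0xDC = 11011100 → 2-byte char #1 = DC 84.
Offset 2: leading byte 0xE1 = 11100001 → 3-byte char #2 = E1 84 8C.
Offset 5: leading byte 0xF0 = 11110000 → 4-byte char #3 = F0 90 80 9D.
Offset 9: leading byte 0xE2 = 11100010 → 3-byte char #4 = E2 87 A8.
Offset 12: leading byte 0xF0 = 11110000 → 4-byte char #5 = F0 9F A6 82.
Offset 16: leading byte 0xF0 = 11110000 → 4-byte char #6 = F0 90 8C 99.
Leading byte 0xF0 = 11110000 matches 11110xxx → 4-byte sequence.
Byte 1: 0xF0 = 11110000, payload 000 (3 bits).
Byte 2: 0x90 = 10010000 (10xxxxxx ✓), payload 010000.
Byte 3: 0x8C = 10001100 (10xxxxxx ✓), payload 001100.
Byte 4: 0x99 = 10011001 (10xxxxxx ✓), payload 011001.
Concatenate: 000010000001100011001 = 0x10319 (21 bits → U+10319).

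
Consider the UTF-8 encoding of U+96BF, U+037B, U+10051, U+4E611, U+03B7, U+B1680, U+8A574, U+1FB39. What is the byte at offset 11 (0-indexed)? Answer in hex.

0x98

U+96BF → 3-byte form E9 9A BF at offsets 0–2.
U+037B → 2-byte form CD BB at offsets 3–4.
U+10051 → 4-byte form F0 90 81 91 at offsets 5–8.
U+4E611 → 4-byte form F1 8E 98 91 at offsets 9–12.
Offset 11 falls in char 4's range; it's byte 3 of F1 8E 98 91 = 0x98.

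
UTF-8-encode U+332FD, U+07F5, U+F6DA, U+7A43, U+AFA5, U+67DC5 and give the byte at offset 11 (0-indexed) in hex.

U+332FD → 4-byte form F0 B3 8B BD at offsets 0–3.
U+07F5 → 2-byte form DF B5 at offsets 4–5.
U+F6DA → 3-byte form EF 9B 9A at offsets 6–8.
U+7A43 → 3-byte form E7 A9 83 at offsets 9–11.
Offset 11 falls in char 4's range; it's byte 3 of E7 A9 83 = 0x83.

0x83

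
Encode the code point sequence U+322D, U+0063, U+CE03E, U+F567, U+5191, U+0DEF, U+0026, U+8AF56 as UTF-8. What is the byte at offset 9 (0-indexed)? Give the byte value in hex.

U+322D → 3-byte form E3 88 AD at offsets 0–2.
U+0063 → 1-byte form 63 at offsets 3–3.
U+CE03E → 4-byte form F3 8E 80 BE at offsets 4–7.
U+F567 → 3-byte form EF 95 A7 at offsets 8–10.
Offset 9 falls in char 4's range; it's byte 2 of EF 95 A7 = 0x95.

0x95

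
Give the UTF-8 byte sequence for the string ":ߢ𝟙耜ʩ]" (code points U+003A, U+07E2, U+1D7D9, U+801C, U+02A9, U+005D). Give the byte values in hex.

3A DF A2 F0 9D 9F 99 E8 80 9C CA A9 5D

U+003A: 1-byte form → 3A.
U+07E2: 2-byte form → DF A2.
U+1D7D9: 4-byte form → F0 9D 9F 99.
U+801C: 3-byte form → E8 80 9C.
U+02A9: 2-byte form → CA A9.
U+005D: 1-byte form → 5D.
Concatenated (13 bytes): 3A DF A2 F0 9D 9F 99 E8 80 9C CA A9 5D.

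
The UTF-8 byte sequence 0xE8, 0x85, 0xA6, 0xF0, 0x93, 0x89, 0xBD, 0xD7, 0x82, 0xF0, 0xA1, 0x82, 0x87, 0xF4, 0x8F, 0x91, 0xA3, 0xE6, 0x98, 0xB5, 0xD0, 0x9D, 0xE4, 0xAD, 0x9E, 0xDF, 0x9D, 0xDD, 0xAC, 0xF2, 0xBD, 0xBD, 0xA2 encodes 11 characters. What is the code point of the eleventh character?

Offset 0: leading byte 0xE8 = 11101000 → 3-byte char #1 = E8 85 A6.
Offset 3: leading byte 0xF0 = 11110000 → 4-byte char #2 = F0 93 89 BD.
Offset 7: leading byte 0xD7 = 11010111 → 2-byte char #3 = D7 82.
Offset 9: leading byte 0xF0 = 11110000 → 4-byte char #4 = F0 A1 82 87.
Offset 13: leading byte 0xF4 = 11110100 → 4-byte char #5 = F4 8F 91 A3.
Offset 17: leading byte 0xE6 = 11100110 → 3-byte char #6 = E6 98 B5.
Offset 20: leading byte 0xD0 = 11010000 → 2-byte char #7 = D0 9D.
Offset 22: leading byte 0xE4 = 11100100 → 3-byte char #8 = E4 AD 9E.
Offset 25: leading byte 0xDF = 11011111 → 2-byte char #9 = DF 9D.
Offset 27: leading byte 0xDD = 11011101 → 2-byte char #10 = DD AC.
Offset 29: leading byte 0xF2 = 11110010 → 4-byte char #11 = F2 BD BD A2.
Leading byte 0xF2 = 11110010 matches 11110xxx → 4-byte sequence.
Byte 1: 0xF2 = 11110010, payload 010 (3 bits).
Byte 2: 0xBD = 10111101 (10xxxxxx ✓), payload 111101.
Byte 3: 0xBD = 10111101 (10xxxxxx ✓), payload 111101.
Byte 4: 0xA2 = 10100010 (10xxxxxx ✓), payload 100010.
Concatenate: 010111101111101100010 = 0xBDF62 (21 bits → U+BDF62).

U+BDF62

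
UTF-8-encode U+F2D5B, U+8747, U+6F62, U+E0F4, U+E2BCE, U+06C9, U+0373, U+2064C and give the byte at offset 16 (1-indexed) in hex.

0xAF

1-indexed offset 16 is 0-indexed offset 15.
U+F2D5B → 4-byte form F3 B2 B5 9B at offsets 0–3.
U+8747 → 3-byte form E8 9D 87 at offsets 4–6.
U+6F62 → 3-byte form E6 BD A2 at offsets 7–9.
U+E0F4 → 3-byte form EE 83 B4 at offsets 10–12.
U+E2BCE → 4-byte form F3 A2 AF 8E at offsets 13–16.
Offset 15 falls in char 5's range; it's byte 3 of F3 A2 AF 8E = 0xAF.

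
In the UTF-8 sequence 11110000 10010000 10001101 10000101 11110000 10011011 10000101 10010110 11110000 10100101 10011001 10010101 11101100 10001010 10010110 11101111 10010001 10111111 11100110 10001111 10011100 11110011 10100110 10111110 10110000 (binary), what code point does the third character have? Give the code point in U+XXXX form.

Offset 0: leading byte 0xF0 = 11110000 → 4-byte char #1 = F0 90 8D 85.
Offset 4: leading byte 0xF0 = 11110000 → 4-byte char #2 = F0 9B 85 96.
Offset 8: leading byte 0xF0 = 11110000 → 4-byte char #3 = F0 A5 99 95.
Leading byte 0xF0 = 11110000 matches 11110xxx → 4-byte sequence.
Byte 1: 0xF0 = 11110000, payload 000 (3 bits).
Byte 2: 0xA5 = 10100101 (10xxxxxx ✓), payload 100101.
Byte 3: 0x99 = 10011001 (10xxxxxx ✓), payload 011001.
Byte 4: 0x95 = 10010101 (10xxxxxx ✓), payload 010101.
Concatenate: 000100101011001010101 = 0x25655 (21 bits → U+25655).

U+25655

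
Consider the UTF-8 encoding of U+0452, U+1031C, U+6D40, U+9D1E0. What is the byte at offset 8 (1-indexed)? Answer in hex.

0xB5

1-indexed offset 8 is 0-indexed offset 7.
U+0452 → 2-byte form D1 92 at offsets 0–1.
U+1031C → 4-byte form F0 90 8C 9C at offsets 2–5.
U+6D40 → 3-byte form E6 B5 80 at offsets 6–8.
Offset 7 falls in char 3's range; it's byte 2 of E6 B5 80 = 0xB5.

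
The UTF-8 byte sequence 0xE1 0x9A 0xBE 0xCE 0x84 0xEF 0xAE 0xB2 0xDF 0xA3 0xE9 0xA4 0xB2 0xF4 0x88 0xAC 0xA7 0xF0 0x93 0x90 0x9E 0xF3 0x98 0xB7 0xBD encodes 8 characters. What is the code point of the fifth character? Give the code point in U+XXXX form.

Offset 0: leading byte 0xE1 = 11100001 → 3-byte char #1 = E1 9A BE.
Offset 3: leading byte 0xCE = 11001110 → 2-byte char #2 = CE 84.
Offset 5: leading byte 0xEF = 11101111 → 3-byte char #3 = EF AE B2.
Offset 8: leading byte 0xDF = 11011111 → 2-byte char #4 = DF A3.
Offset 10: leading byte 0xE9 = 11101001 → 3-byte char #5 = E9 A4 B2.
Leading byte 0xE9 = 11101001 matches 1110xxxx → 3-byte sequence.
Byte 1: 0xE9 = 11101001, payload 1001 (4 bits).
Byte 2: 0xA4 = 10100100 (10xxxxxx ✓), payload 100100.
Byte 3: 0xB2 = 10110010 (10xxxxxx ✓), payload 110010.
Concatenate: 1001100100110010 = 0x9932 (16 bits → U+9932).

U+9932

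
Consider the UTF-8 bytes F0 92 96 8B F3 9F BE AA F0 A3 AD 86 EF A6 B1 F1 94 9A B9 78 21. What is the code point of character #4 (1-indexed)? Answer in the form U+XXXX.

Offset 0: leading byte 0xF0 = 11110000 → 4-byte char #1 = F0 92 96 8B.
Offset 4: leading byte 0xF3 = 11110011 → 4-byte char #2 = F3 9F BE AA.
Offset 8: leading byte 0xF0 = 11110000 → 4-byte char #3 = F0 A3 AD 86.
Offset 12: leading byte 0xEF = 11101111 → 3-byte char #4 = EF A6 B1.
Leading byte 0xEF = 11101111 matches 1110xxxx → 3-byte sequence.
Byte 1: 0xEF = 11101111, payload 1111 (4 bits).
Byte 2: 0xA6 = 10100110 (10xxxxxx ✓), payload 100110.
Byte 3: 0xB1 = 10110001 (10xxxxxx ✓), payload 110001.
Concatenate: 1111100110110001 = 0xF9B1 (16 bits → U+F9B1).

U+F9B1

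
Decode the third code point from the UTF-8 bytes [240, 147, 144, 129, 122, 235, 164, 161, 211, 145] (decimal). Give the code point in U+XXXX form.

U+B921

Offset 0: leading byte 0xF0 = 11110000 → 4-byte char #1 = F0 93 90 81.
Offset 4: leading byte 0x7A = 01111010 → 1-byte char #2 = 7A.
Offset 5: leading byte 0xEB = 11101011 → 3-byte char #3 = EB A4 A1.
Leading byte 0xEB = 11101011 matches 1110xxxx → 3-byte sequence.
Byte 1: 0xEB = 11101011, payload 1011 (4 bits).
Byte 2: 0xA4 = 10100100 (10xxxxxx ✓), payload 100100.
Byte 3: 0xA1 = 10100001 (10xxxxxx ✓), payload 100001.
Concatenate: 1011100100100001 = 0xB921 (16 bits → U+B921).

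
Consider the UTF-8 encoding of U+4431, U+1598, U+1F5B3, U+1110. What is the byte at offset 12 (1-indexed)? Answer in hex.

0x84

1-indexed offset 12 is 0-indexed offset 11.
U+4431 → 3-byte form E4 90 B1 at offsets 0–2.
U+1598 → 3-byte form E1 96 98 at offsets 3–5.
U+1F5B3 → 4-byte form F0 9F 96 B3 at offsets 6–9.
U+1110 → 3-byte form E1 84 90 at offsets 10–12.
Offset 11 falls in char 4's range; it's byte 2 of E1 84 90 = 0x84.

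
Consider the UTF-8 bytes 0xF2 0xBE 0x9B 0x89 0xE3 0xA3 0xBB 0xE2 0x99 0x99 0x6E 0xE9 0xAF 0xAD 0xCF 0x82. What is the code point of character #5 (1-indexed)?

Offset 0: leading byte 0xF2 = 11110010 → 4-byte char #1 = F2 BE 9B 89.
Offset 4: leading byte 0xE3 = 11100011 → 3-byte char #2 = E3 A3 BB.
Offset 7: leading byte 0xE2 = 11100010 → 3-byte char #3 = E2 99 99.
Offset 10: leading byte 0x6E = 01101110 → 1-byte char #4 = 6E.
Offset 11: leading byte 0xE9 = 11101001 → 3-byte char #5 = E9 AF AD.
Leading byte 0xE9 = 11101001 matches 1110xxxx → 3-byte sequence.
Byte 1: 0xE9 = 11101001, payload 1001 (4 bits).
Byte 2: 0xAF = 10101111 (10xxxxxx ✓), payload 101111.
Byte 3: 0xAD = 10101101 (10xxxxxx ✓), payload 101101.
Concatenate: 1001101111101101 = 0x9BED (16 bits → U+9BED).

U+9BED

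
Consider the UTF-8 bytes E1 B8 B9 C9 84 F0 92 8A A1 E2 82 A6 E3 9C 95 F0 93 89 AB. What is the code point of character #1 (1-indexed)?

Offset 0: leading byte 0xE1 = 11100001 → 3-byte char #1 = E1 B8 B9.
Leading byte 0xE1 = 11100001 matches 1110xxxx → 3-byte sequence.
Byte 1: 0xE1 = 11100001, payload 0001 (4 bits).
Byte 2: 0xB8 = 10111000 (10xxxxxx ✓), payload 111000.
Byte 3: 0xB9 = 10111001 (10xxxxxx ✓), payload 111001.
Concatenate: 0001111000111001 = 0x1E39 (16 bits → U+1E39).

U+1E39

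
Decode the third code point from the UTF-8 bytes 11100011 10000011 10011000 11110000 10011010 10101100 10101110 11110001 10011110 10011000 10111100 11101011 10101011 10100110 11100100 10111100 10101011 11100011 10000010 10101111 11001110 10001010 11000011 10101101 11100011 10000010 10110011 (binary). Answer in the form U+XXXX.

U+5E63C

Offset 0: leading byte 0xE3 = 11100011 → 3-byte char #1 = E3 83 98.
Offset 3: leading byte 0xF0 = 11110000 → 4-byte char #2 = F0 9A AC AE.
Offset 7: leading byte 0xF1 = 11110001 → 4-byte char #3 = F1 9E 98 BC.
Leading byte 0xF1 = 11110001 matches 11110xxx → 4-byte sequence.
Byte 1: 0xF1 = 11110001, payload 001 (3 bits).
Byte 2: 0x9E = 10011110 (10xxxxxx ✓), payload 011110.
Byte 3: 0x98 = 10011000 (10xxxxxx ✓), payload 011000.
Byte 4: 0xBC = 10111100 (10xxxxxx ✓), payload 111100.
Concatenate: 001011110011000111100 = 0x5E63C (21 bits → U+5E63C).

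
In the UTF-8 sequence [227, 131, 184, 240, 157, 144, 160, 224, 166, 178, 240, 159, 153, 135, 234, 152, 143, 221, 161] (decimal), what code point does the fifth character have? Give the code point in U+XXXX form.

Offset 0: leading byte 0xE3 = 11100011 → 3-byte char #1 = E3 83 B8.
Offset 3: leading byte 0xF0 = 11110000 → 4-byte char #2 = F0 9D 90 A0.
Offset 7: leading byte 0xE0 = 11100000 → 3-byte char #3 = E0 A6 B2.
Offset 10: leading byte 0xF0 = 11110000 → 4-byte char #4 = F0 9F 99 87.
Offset 14: leading byte 0xEA = 11101010 → 3-byte char #5 = EA 98 8F.
Leading byte 0xEA = 11101010 matches 1110xxxx → 3-byte sequence.
Byte 1: 0xEA = 11101010, payload 1010 (4 bits).
Byte 2: 0x98 = 10011000 (10xxxxxx ✓), payload 011000.
Byte 3: 0x8F = 10001111 (10xxxxxx ✓), payload 001111.
Concatenate: 1010011000001111 = 0xA60F (16 bits → U+A60F).

U+A60F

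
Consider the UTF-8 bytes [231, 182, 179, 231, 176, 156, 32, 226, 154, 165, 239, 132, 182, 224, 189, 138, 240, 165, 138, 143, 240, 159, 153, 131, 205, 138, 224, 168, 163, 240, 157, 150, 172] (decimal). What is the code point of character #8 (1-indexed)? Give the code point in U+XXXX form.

Offset 0: leading byte 0xE7 = 11100111 → 3-byte char #1 = E7 B6 B3.
Offset 3: leading byte 0xE7 = 11100111 → 3-byte char #2 = E7 B0 9C.
Offset 6: leading byte 0x20 = 00100000 → 1-byte char #3 = 20.
Offset 7: leading byte 0xE2 = 11100010 → 3-byte char #4 = E2 9A A5.
Offset 10: leading byte 0xEF = 11101111 → 3-byte char #5 = EF 84 B6.
Offset 13: leading byte 0xE0 = 11100000 → 3-byte char #6 = E0 BD 8A.
Offset 16: leading byte 0xF0 = 11110000 → 4-byte char #7 = F0 A5 8A 8F.
Offset 20: leading byte 0xF0 = 11110000 → 4-byte char #8 = F0 9F 99 83.
Leading byte 0xF0 = 11110000 matches 11110xxx → 4-byte sequence.
Byte 1: 0xF0 = 11110000, payload 000 (3 bits).
Byte 2: 0x9F = 10011111 (10xxxxxx ✓), payload 011111.
Byte 3: 0x99 = 10011001 (10xxxxxx ✓), payload 011001.
Byte 4: 0x83 = 10000011 (10xxxxxx ✓), payload 000011.
Concatenate: 000011111011001000011 = 0x1F643 (21 bits → U+1F643).

U+1F643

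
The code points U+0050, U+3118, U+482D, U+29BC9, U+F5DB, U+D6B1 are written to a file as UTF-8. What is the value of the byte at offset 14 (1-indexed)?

0x9B

1-indexed offset 14 is 0-indexed offset 13.
U+0050 → 1-byte form 50 at offsets 0–0.
U+3118 → 3-byte form E3 84 98 at offsets 1–3.
U+482D → 3-byte form E4 A0 AD at offsets 4–6.
U+29BC9 → 4-byte form F0 A9 AF 89 at offsets 7–10.
U+F5DB → 3-byte form EF 97 9B at offsets 11–13.
Offset 13 falls in char 5's range; it's byte 3 of EF 97 9B = 0x9B.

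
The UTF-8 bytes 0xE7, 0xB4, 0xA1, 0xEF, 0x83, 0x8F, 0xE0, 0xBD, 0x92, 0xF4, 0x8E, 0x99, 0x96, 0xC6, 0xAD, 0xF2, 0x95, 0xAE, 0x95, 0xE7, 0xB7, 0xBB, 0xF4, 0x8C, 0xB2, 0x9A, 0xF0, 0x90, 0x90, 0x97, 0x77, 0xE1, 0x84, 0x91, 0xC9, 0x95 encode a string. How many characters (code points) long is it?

12

Byte at offset 0: 0xE7 = 11100111 → 3-byte char (#1). Advance 3.
Byte at offset 3: 0xEF = 11101111 → 3-byte char (#2). Advance 3.
Byte at offset 6: 0xE0 = 11100000 → 3-byte char (#3). Advance 3.
Byte at offset 9: 0xF4 = 11110100 → 4-byte char (#4). Advance 4.
Byte at offset 13: 0xC6 = 11000110 → 2-byte char (#5). Advance 2.
Byte at offset 15: 0xF2 = 11110010 → 4-byte char (#6). Advance 4.
Byte at offset 19: 0xE7 = 11100111 → 3-byte char (#7). Advance 3.
Byte at offset 22: 0xF4 = 11110100 → 4-byte char (#8). Advance 4.
Byte at offset 26: 0xF0 = 11110000 → 4-byte char (#9). Advance 4.
Byte at offset 30: 0x77 = 01110111 → 1-byte char (#10). Advance 1.
Byte at offset 31: 0xE1 = 11100001 → 3-byte char (#11). Advance 3.
Byte at offset 34: 0xC9 = 11001001 → 2-byte char (#12). Advance 2.
Reached end at offset 36 after 12 code points.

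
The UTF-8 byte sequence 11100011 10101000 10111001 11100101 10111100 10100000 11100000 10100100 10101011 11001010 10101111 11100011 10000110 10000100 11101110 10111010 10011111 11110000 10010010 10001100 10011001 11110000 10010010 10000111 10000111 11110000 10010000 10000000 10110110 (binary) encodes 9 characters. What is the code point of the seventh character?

Offset 0: leading byte 0xE3 = 11100011 → 3-byte char #1 = E3 A8 B9.
Offset 3: leading byte 0xE5 = 11100101 → 3-byte char #2 = E5 BC A0.
Offset 6: leading byte 0xE0 = 11100000 → 3-byte char #3 = E0 A4 AB.
Offset 9: leading byte 0xCA = 11001010 → 2-byte char #4 = CA AF.
Offset 11: leading byte 0xE3 = 11100011 → 3-byte char #5 = E3 86 84.
Offset 14: leading byte 0xEE = 11101110 → 3-byte char #6 = EE BA 9F.
Offset 17: leading byte 0xF0 = 11110000 → 4-byte char #7 = F0 92 8C 99.
Leading byte 0xF0 = 11110000 matches 11110xxx → 4-byte sequence.
Byte 1: 0xF0 = 11110000, payload 000 (3 bits).
Byte 2: 0x92 = 10010010 (10xxxxxx ✓), payload 010010.
Byte 3: 0x8C = 10001100 (10xxxxxx ✓), payload 001100.
Byte 4: 0x99 = 10011001 (10xxxxxx ✓), payload 011001.
Concatenate: 000010010001100011001 = 0x12319 (21 bits → U+12319).

U+12319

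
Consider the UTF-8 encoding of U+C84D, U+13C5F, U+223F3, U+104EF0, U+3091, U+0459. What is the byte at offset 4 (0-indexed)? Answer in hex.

0x93

U+C84D → 3-byte form EC A1 8D at offsets 0–2.
U+13C5F → 4-byte form F0 93 B1 9F at offsets 3–6.
Offset 4 falls in char 2's range; it's byte 2 of F0 93 B1 9F = 0x93.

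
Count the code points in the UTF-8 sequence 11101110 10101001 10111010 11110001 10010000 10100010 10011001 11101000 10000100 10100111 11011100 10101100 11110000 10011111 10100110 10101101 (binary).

Byte at offset 0: 0xEE = 11101110 → 3-byte char (#1). Advance 3.
Byte at offset 3: 0xF1 = 11110001 → 4-byte char (#2). Advance 4.
Byte at offset 7: 0xE8 = 11101000 → 3-byte char (#3). Advance 3.
Byte at offset 10: 0xDC = 11011100 → 2-byte char (#4). Advance 2.
Byte at offset 12: 0xF0 = 11110000 → 4-byte char (#5). Advance 4.
Reached end at offset 16 after 5 code points.

5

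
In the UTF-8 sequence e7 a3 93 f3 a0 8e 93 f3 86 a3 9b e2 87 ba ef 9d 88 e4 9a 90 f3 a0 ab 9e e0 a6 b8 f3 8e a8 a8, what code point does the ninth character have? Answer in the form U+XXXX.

U+CEA28

Offset 0: leading byte 0xE7 = 11100111 → 3-byte char #1 = E7 A3 93.
Offset 3: leading byte 0xF3 = 11110011 → 4-byte char #2 = F3 A0 8E 93.
Offset 7: leading byte 0xF3 = 11110011 → 4-byte char #3 = F3 86 A3 9B.
Offset 11: leading byte 0xE2 = 11100010 → 3-byte char #4 = E2 87 BA.
Offset 14: leading byte 0xEF = 11101111 → 3-byte char #5 = EF 9D 88.
Offset 17: leading byte 0xE4 = 11100100 → 3-byte char #6 = E4 9A 90.
Offset 20: leading byte 0xF3 = 11110011 → 4-byte char #7 = F3 A0 AB 9E.
Offset 24: leading byte 0xE0 = 11100000 → 3-byte char #8 = E0 A6 B8.
Offset 27: leading byte 0xF3 = 11110011 → 4-byte char #9 = F3 8E A8 A8.
Leading byte 0xF3 = 11110011 matches 11110xxx → 4-byte sequence.
Byte 1: 0xF3 = 11110011, payload 011 (3 bits).
Byte 2: 0x8E = 10001110 (10xxxxxx ✓), payload 001110.
Byte 3: 0xA8 = 10101000 (10xxxxxx ✓), payload 101000.
Byte 4: 0xA8 = 10101000 (10xxxxxx ✓), payload 101000.
Concatenate: 011001110101000101000 = 0xCEA28 (21 bits → U+CEA28).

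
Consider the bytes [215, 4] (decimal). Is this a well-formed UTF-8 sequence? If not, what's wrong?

invalid (non-continuation byte where continuation expected)

Leading byte 0xD7 = 11010111 → 2-byte form.
Byte 2 is 0x04 = 00000100, which is not 10xxxxxx — expected a continuation byte.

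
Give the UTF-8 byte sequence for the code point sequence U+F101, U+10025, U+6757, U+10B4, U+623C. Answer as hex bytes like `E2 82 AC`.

U+F101: 3-byte form → EF 84 81.
U+10025: 4-byte form → F0 90 80 A5.
U+6757: 3-byte form → E6 9D 97.
U+10B4: 3-byte form → E1 82 B4.
U+623C: 3-byte form → E6 88 BC.
Concatenated (16 bytes): EF 84 81 F0 90 80 A5 E6 9D 97 E1 82 B4 E6 88 BC.

EF 84 81 F0 90 80 A5 E6 9D 97 E1 82 B4 E6 88 BC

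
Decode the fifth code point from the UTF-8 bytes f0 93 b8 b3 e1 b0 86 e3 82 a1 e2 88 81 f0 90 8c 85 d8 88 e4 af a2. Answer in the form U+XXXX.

Offset 0: leading byte 0xF0 = 11110000 → 4-byte char #1 = F0 93 B8 B3.
Offset 4: leading byte 0xE1 = 11100001 → 3-byte char #2 = E1 B0 86.
Offset 7: leading byte 0xE3 = 11100011 → 3-byte char #3 = E3 82 A1.
Offset 10: leading byte 0xE2 = 11100010 → 3-byte char #4 = E2 88 81.
Offset 13: leading byte 0xF0 = 11110000 → 4-byte char #5 = F0 90 8C 85.
Leading byte 0xF0 = 11110000 matches 11110xxx → 4-byte sequence.
Byte 1: 0xF0 = 11110000, payload 000 (3 bits).
Byte 2: 0x90 = 10010000 (10xxxxxx ✓), payload 010000.
Byte 3: 0x8C = 10001100 (10xxxxxx ✓), payload 001100.
Byte 4: 0x85 = 10000101 (10xxxxxx ✓), payload 000101.
Concatenate: 000010000001100000101 = 0x10305 (21 bits → U+10305).

U+10305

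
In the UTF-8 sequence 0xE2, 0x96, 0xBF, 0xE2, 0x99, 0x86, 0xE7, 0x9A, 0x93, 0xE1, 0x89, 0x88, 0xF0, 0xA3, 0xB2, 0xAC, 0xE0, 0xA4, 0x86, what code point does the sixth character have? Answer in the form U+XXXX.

Offset 0: leading byte 0xE2 = 11100010 → 3-byte char #1 = E2 96 BF.
Offset 3: leading byte 0xE2 = 11100010 → 3-byte char #2 = E2 99 86.
Offset 6: leading byte 0xE7 = 11100111 → 3-byte char #3 = E7 9A 93.
Offset 9: leading byte 0xE1 = 11100001 → 3-byte char #4 = E1 89 88.
Offset 12: leading byte 0xF0 = 11110000 → 4-byte char #5 = F0 A3 B2 AC.
Offset 16: leading byte 0xE0 = 11100000 → 3-byte char #6 = E0 A4 86.
Leading byte 0xE0 = 11100000 matches 1110xxxx → 3-byte sequence.
Byte 1: 0xE0 = 11100000, payload 0000 (4 bits).
Byte 2: 0xA4 = 10100100 (10xxxxxx ✓), payload 100100.
Byte 3: 0x86 = 10000110 (10xxxxxx ✓), payload 000110.
Concatenate: 0000100100000110 = 0x906 (16 bits → U+0906).

U+0906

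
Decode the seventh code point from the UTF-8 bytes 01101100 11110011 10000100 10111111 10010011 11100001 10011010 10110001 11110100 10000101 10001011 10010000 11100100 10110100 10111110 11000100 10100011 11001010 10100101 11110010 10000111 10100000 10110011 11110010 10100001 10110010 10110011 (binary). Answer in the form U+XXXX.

U+02A5

Offset 0: leading byte 0x6C = 01101100 → 1-byte char #1 = 6C.
Offset 1: leading byte 0xF3 = 11110011 → 4-byte char #2 = F3 84 BF 93.
Offset 5: leading byte 0xE1 = 11100001 → 3-byte char #3 = E1 9A B1.
Offset 8: leading byte 0xF4 = 11110100 → 4-byte char #4 = F4 85 8B 90.
Offset 12: leading byte 0xE4 = 11100100 → 3-byte char #5 = E4 B4 BE.
Offset 15: leading byte 0xC4 = 11000100 → 2-byte char #6 = C4 A3.
Offset 17: leading byte 0xCA = 11001010 → 2-byte char #7 = CA A5.
Leading byte 0xCA = 11001010 matches 110xxxxx → 2-byte sequence.
Byte 1: 0xCA = 11001010, payload 01010 (5 bits).
Byte 2: 0xA5 = 10100101 (10xxxxxx ✓), payload 100101.
Concatenate: 01010100101 = 0x2A5 (11 bits → U+02A5).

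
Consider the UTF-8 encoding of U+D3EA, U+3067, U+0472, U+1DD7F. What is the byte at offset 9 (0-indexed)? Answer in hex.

0x9D

U+D3EA → 3-byte form ED 8F AA at offsets 0–2.
U+3067 → 3-byte form E3 81 A7 at offsets 3–5.
U+0472 → 2-byte form D1 B2 at offsets 6–7.
U+1DD7F → 4-byte form F0 9D B5 BF at offsets 8–11.
Offset 9 falls in char 4's range; it's byte 2 of F0 9D B5 BF = 0x9D.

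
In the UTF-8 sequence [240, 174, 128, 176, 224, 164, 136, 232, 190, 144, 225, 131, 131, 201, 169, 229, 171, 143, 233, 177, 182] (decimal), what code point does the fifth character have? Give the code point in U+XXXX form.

Offset 0: leading byte 0xF0 = 11110000 → 4-byte char #1 = F0 AE 80 B0.
Offset 4: leading byte 0xE0 = 11100000 → 3-byte char #2 = E0 A4 88.
Offset 7: leading byte 0xE8 = 11101000 → 3-byte char #3 = E8 BE 90.
Offset 10: leading byte 0xE1 = 11100001 → 3-byte char #4 = E1 83 83.
Offset 13: leading byte 0xC9 = 11001001 → 2-byte char #5 = C9 A9.
Leading byte 0xC9 = 11001001 matches 110xxxxx → 2-byte sequence.
Byte 1: 0xC9 = 11001001, payload 01001 (5 bits).
Byte 2: 0xA9 = 10101001 (10xxxxxx ✓), payload 101001.
Concatenate: 01001101001 = 0x269 (11 bits → U+0269).

U+0269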